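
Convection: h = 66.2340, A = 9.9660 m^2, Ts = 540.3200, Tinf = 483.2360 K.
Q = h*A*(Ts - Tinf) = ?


dT = 57.0840 K
Q = 66.2340 * 9.9660 * 57.0840 = 37680.4659 W

37680.4659 W


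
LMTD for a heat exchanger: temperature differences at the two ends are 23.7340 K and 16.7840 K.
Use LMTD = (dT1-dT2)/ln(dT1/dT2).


dT1/dT2 = 1.4141
ln(dT1/dT2) = 0.3465
LMTD = 6.9500 / 0.3465 = 20.0587 K

20.0587 K


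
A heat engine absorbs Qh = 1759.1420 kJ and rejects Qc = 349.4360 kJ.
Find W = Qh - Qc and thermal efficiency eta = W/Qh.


W = 1759.1420 - 349.4360 = 1409.7060 kJ
eta = 1409.7060 / 1759.1420 = 0.8014 = 80.1360%

W = 1409.7060 kJ, eta = 80.1360%


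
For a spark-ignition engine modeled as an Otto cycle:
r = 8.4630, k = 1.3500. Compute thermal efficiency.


r^(k-1) = 2.1117
eta = 1 - 1/2.1117 = 0.5264 = 52.6449%

52.6449%


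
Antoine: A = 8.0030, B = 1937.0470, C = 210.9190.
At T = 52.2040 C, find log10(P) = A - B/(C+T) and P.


C+T = 263.1230
B/(C+T) = 7.3618
log10(P) = 8.0030 - 7.3618 = 0.6412
P = 10^0.6412 = 4.3777 mmHg

4.3777 mmHg


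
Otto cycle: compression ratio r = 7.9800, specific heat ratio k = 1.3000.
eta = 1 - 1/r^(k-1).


r^(k-1) = 1.8647
eta = 1 - 1/1.8647 = 0.4637 = 46.3711%

46.3711%


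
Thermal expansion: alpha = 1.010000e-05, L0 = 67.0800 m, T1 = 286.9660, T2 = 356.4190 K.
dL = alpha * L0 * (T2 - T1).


dT = 69.4530 K
dL = 1.010000e-05 * 67.0800 * 69.4530 = 0.047055 m
L_final = 67.127055 m

dL = 0.047055 m


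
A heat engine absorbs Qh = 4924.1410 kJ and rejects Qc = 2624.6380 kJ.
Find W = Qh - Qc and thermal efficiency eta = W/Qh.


W = 4924.1410 - 2624.6380 = 2299.5030 kJ
eta = 2299.5030 / 4924.1410 = 0.4670 = 46.6986%

W = 2299.5030 kJ, eta = 46.6986%


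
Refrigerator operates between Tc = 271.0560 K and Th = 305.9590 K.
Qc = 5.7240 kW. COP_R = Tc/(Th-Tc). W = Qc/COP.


COP = 271.0560 / 34.9030 = 7.7660
W = 5.7240 / 7.7660 = 0.7371 kW

COP = 7.7660, W = 0.7371 kW


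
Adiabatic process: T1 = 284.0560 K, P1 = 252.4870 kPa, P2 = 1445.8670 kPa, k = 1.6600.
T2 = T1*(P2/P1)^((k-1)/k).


(k-1)/k = 0.3976
(P2/P1)^exp = 2.0014
T2 = 284.0560 * 2.0014 = 568.5039 K

568.5039 K


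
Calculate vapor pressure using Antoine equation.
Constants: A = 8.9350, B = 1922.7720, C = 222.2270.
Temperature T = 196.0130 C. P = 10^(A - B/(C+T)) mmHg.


C+T = 418.2400
B/(C+T) = 4.5973
log10(P) = 8.9350 - 4.5973 = 4.3377
P = 10^4.3377 = 21762.3895 mmHg

21762.3895 mmHg


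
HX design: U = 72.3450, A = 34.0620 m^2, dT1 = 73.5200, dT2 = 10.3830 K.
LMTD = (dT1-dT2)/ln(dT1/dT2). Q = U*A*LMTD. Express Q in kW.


LMTD = 32.2557 K
Q = 72.3450 * 34.0620 * 32.2557 = 79485.1082 W = 79.4851 kW

79.4851 kW


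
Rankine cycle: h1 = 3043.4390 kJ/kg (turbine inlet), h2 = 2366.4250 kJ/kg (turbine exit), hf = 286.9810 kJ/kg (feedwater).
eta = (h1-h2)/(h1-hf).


W = 677.0140 kJ/kg
Q_in = 2756.4580 kJ/kg
eta = 0.2456 = 24.5610%

eta = 24.5610%


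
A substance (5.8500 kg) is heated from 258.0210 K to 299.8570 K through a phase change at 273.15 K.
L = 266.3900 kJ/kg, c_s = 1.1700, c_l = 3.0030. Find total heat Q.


Q1 (sensible, solid) = 5.8500 * 1.1700 * 15.1290 = 103.5504 kJ
Q2 (latent) = 5.8500 * 266.3900 = 1558.3815 kJ
Q3 (sensible, liquid) = 5.8500 * 3.0030 * 26.7070 = 469.1766 kJ
Q_total = 2131.1085 kJ

2131.1085 kJ


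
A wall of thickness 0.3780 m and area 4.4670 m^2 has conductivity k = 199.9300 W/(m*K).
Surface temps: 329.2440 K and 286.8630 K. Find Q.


dT = 42.3810 K
Q = 199.9300 * 4.4670 * 42.3810 / 0.3780 = 100132.0986 W

100132.0986 W


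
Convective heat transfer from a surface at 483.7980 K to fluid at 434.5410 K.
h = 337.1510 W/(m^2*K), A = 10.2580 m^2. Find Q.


dT = 49.2570 K
Q = 337.1510 * 10.2580 * 49.2570 = 170355.0861 W

170355.0861 W


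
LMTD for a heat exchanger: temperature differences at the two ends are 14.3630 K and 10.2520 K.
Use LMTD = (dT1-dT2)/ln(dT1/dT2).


dT1/dT2 = 1.4010
ln(dT1/dT2) = 0.3372
LMTD = 4.1110 / 0.3372 = 12.1922 K

12.1922 K


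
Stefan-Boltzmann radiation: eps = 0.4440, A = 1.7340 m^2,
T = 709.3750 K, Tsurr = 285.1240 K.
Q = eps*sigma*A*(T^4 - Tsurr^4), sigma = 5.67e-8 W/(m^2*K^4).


T^4 = 2.5322e+11
Tsurr^4 = 6.6090e+09
Q = 0.4440 * 5.67e-8 * 1.7340 * 2.4661e+11 = 10765.4761 W

10765.4761 W


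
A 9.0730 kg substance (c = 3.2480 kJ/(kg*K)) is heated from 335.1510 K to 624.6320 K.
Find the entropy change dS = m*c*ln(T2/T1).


T2/T1 = 1.8637
ln(T2/T1) = 0.6226
dS = 9.0730 * 3.2480 * 0.6226 = 18.3469 kJ/K

18.3469 kJ/K


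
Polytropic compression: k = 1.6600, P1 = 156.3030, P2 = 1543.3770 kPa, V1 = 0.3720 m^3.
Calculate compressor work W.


(k-1)/k = 0.3976
(P2/P1)^exp = 2.4855
W = 2.5152 * 156.3030 * 0.3720 * (2.4855 - 1) = 217.2367 kJ

217.2367 kJ


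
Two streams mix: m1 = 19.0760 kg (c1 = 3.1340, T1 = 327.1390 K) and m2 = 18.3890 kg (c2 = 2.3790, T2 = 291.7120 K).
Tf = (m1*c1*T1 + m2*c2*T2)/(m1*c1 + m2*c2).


num = 32319.3888
den = 103.5316
Tf = 312.1693 K

312.1693 K


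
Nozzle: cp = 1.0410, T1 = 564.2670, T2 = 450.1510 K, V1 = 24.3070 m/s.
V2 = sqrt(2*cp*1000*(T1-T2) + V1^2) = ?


dT = 114.1160 K
2*cp*1000*dT = 237589.5120
V1^2 = 590.8302
V2 = sqrt(238180.3422) = 488.0372 m/s

488.0372 m/s


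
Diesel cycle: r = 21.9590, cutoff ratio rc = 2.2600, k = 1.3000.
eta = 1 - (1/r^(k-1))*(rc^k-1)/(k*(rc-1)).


r^(k-1) = 2.5263
rc^k = 2.8863
eta = 0.5442 = 54.4160%

54.4160%


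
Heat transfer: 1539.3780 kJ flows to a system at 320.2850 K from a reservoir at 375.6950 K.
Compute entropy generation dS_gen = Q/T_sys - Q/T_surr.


dS_sys = 1539.3780/320.2850 = 4.8063 kJ/K
dS_surr = -1539.3780/375.6950 = -4.0974 kJ/K
dS_gen = 4.8063 - 4.0974 = 0.7089 kJ/K (irreversible)

dS_gen = 0.7089 kJ/K, irreversible


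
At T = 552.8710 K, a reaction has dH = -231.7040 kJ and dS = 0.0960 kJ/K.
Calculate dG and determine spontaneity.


T*dS = 552.8710 * 0.0960 = 53.0756 kJ
dG = -231.7040 - 53.0756 = -284.7796 kJ (spontaneous)

dG = -284.7796 kJ, spontaneous


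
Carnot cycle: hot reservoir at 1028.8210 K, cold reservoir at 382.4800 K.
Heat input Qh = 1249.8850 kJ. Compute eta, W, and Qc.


eta = 1 - 382.4800/1028.8210 = 0.6282
W = 0.6282 * 1249.8850 = 785.2211 kJ
Qc = 1249.8850 - 785.2211 = 464.6639 kJ

eta = 62.8235%, W = 785.2211 kJ, Qc = 464.6639 kJ


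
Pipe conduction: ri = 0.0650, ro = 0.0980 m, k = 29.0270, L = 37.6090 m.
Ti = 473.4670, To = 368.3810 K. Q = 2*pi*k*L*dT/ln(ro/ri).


dT = 105.0860 K
ln(ro/ri) = 0.4106
Q = 2*pi*29.0270*37.6090*105.0860 / 0.4106 = 1755580.1324 W

1755580.1324 W


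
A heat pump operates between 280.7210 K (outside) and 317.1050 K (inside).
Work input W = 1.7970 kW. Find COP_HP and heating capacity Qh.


COP = 317.1050 / 36.3840 = 8.7155
Qh = 8.7155 * 1.7970 = 15.6618 kW

COP = 8.7155, Qh = 15.6618 kW


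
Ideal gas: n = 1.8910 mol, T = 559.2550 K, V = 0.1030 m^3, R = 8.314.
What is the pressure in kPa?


P = nRT/V = 1.8910 * 8.314 * 559.2550 / 0.1030
= 8792.4807 / 0.1030 = 85363.8905 Pa = 85.3639 kPa

85.3639 kPa


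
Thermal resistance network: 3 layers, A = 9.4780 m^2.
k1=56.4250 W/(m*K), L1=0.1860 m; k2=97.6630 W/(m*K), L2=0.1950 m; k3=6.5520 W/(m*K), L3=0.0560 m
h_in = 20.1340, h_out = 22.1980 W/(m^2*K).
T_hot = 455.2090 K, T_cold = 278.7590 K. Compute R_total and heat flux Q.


R_conv_in = 1/(20.1340*9.4780) = 0.0052
R_1 = 0.1860/(56.4250*9.4780) = 0.0003
R_2 = 0.1950/(97.6630*9.4780) = 0.0002
R_3 = 0.0560/(6.5520*9.4780) = 0.0009
R_conv_out = 1/(22.1980*9.4780) = 0.0048
R_total = 0.0115 K/W
Q = 176.4500 / 0.0115 = 15405.7510 W

R_total = 0.0115 K/W, Q = 15405.7510 W


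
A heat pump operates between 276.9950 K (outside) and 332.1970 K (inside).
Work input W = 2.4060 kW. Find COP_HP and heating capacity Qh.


COP = 332.1970 / 55.2020 = 6.0178
Qh = 6.0178 * 2.4060 = 14.4789 kW

COP = 6.0178, Qh = 14.4789 kW


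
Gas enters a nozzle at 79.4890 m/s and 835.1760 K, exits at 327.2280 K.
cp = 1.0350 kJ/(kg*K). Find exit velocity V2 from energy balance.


dT = 507.9480 K
2*cp*1000*dT = 1051452.3600
V1^2 = 6318.5011
V2 = sqrt(1057770.8611) = 1028.4799 m/s

1028.4799 m/s


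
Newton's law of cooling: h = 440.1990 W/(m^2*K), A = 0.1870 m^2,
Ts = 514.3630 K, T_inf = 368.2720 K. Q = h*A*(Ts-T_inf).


dT = 146.0910 K
Q = 440.1990 * 0.1870 * 146.0910 = 12025.8040 W

12025.8040 W


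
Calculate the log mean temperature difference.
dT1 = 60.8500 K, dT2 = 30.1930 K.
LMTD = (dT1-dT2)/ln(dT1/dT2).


dT1/dT2 = 2.0154
ln(dT1/dT2) = 0.7008
LMTD = 30.6570 / 0.7008 = 43.7456 K

43.7456 K


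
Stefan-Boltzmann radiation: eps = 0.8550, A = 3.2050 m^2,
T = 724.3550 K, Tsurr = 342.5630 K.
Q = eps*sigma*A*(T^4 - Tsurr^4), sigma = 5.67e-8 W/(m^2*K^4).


T^4 = 2.7530e+11
Tsurr^4 = 1.3771e+10
Q = 0.8550 * 5.67e-8 * 3.2050 * 2.6153e+11 = 40634.6826 W

40634.6826 W


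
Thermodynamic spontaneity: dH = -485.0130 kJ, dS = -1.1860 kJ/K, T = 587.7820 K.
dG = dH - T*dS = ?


T*dS = 587.7820 * -1.1860 = -697.1095 kJ
dG = -485.0130 + 697.1095 = 212.0965 kJ (non-spontaneous)

dG = 212.0965 kJ, non-spontaneous


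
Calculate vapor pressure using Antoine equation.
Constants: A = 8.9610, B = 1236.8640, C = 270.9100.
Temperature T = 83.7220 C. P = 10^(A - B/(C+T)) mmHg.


C+T = 354.6320
B/(C+T) = 3.4877
log10(P) = 8.9610 - 3.4877 = 5.4733
P = 10^5.4733 = 297344.9705 mmHg

297344.9705 mmHg


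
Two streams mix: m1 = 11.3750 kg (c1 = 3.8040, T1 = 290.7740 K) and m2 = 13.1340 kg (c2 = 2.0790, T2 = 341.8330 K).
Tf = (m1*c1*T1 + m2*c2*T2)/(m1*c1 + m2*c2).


num = 21915.8867
den = 70.5761
Tf = 310.5285 K

310.5285 K


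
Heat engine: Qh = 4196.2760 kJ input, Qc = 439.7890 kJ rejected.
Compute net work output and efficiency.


W = 4196.2760 - 439.7890 = 3756.4870 kJ
eta = 3756.4870 / 4196.2760 = 0.8952 = 89.5195%

W = 3756.4870 kJ, eta = 89.5195%


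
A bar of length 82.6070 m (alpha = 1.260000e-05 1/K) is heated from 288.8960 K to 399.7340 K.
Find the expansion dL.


dT = 110.8380 K
dL = 1.260000e-05 * 82.6070 * 110.8380 = 0.115366 m
L_final = 82.722366 m

dL = 0.115366 m


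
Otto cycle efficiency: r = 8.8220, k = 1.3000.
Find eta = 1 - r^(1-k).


r^(k-1) = 1.9216
eta = 1 - 1/1.9216 = 0.4796 = 47.9609%

47.9609%


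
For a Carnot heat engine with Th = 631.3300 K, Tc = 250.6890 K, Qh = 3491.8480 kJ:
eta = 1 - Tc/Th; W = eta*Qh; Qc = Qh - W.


eta = 1 - 250.6890/631.3300 = 0.6029
W = 0.6029 * 3491.8480 = 2105.3023 kJ
Qc = 3491.8480 - 2105.3023 = 1386.5457 kJ

eta = 60.2919%, W = 2105.3023 kJ, Qc = 1386.5457 kJ


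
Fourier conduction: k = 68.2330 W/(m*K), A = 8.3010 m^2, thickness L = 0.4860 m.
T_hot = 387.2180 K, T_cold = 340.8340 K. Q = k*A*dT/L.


dT = 46.3840 K
Q = 68.2330 * 8.3010 * 46.3840 / 0.4860 = 54057.6060 W

54057.6060 W


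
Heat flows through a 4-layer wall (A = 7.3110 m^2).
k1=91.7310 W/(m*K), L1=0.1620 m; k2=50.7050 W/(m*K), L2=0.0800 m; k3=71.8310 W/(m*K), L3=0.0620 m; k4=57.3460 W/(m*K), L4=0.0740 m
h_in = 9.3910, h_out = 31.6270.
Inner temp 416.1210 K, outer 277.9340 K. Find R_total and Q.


R_conv_in = 1/(9.3910*7.3110) = 0.0146
R_1 = 0.1620/(91.7310*7.3110) = 0.0002
R_2 = 0.0800/(50.7050*7.3110) = 0.0002
R_3 = 0.0620/(71.8310*7.3110) = 0.0001
R_4 = 0.0740/(57.3460*7.3110) = 0.0002
R_conv_out = 1/(31.6270*7.3110) = 0.0043
R_total = 0.0196 K/W
Q = 138.1870 / 0.0196 = 7035.3716 W

R_total = 0.0196 K/W, Q = 7035.3716 W


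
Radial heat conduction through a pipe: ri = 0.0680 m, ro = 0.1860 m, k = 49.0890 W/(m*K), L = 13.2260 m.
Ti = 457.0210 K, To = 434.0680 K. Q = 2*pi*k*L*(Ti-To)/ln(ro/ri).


dT = 22.9530 K
ln(ro/ri) = 1.0062
Q = 2*pi*49.0890*13.2260*22.9530 / 1.0062 = 93053.1108 W

93053.1108 W


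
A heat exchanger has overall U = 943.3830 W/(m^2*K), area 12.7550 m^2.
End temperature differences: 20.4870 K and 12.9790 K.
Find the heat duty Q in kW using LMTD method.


LMTD = 16.4484 K
Q = 943.3830 * 12.7550 * 16.4484 = 197921.0889 W = 197.9211 kW

197.9211 kW


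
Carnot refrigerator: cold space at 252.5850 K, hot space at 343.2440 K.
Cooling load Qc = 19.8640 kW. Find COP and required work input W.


COP = 252.5850 / 90.6590 = 2.7861
W = 19.8640 / 2.7861 = 7.1297 kW

COP = 2.7861, W = 7.1297 kW


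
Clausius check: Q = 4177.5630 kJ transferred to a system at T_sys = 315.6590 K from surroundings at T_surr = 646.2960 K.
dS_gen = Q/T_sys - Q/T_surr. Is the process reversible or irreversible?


dS_sys = 4177.5630/315.6590 = 13.2344 kJ/K
dS_surr = -4177.5630/646.2960 = -6.4639 kJ/K
dS_gen = 13.2344 - 6.4639 = 6.7706 kJ/K (irreversible)

dS_gen = 6.7706 kJ/K, irreversible


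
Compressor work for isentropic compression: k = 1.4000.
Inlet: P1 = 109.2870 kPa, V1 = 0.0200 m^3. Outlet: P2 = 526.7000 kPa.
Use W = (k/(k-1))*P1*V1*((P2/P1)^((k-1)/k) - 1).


(k-1)/k = 0.2857
(P2/P1)^exp = 1.5673
W = 3.5000 * 109.2870 * 0.0200 * (1.5673 - 1) = 4.3396 kJ

4.3396 kJ


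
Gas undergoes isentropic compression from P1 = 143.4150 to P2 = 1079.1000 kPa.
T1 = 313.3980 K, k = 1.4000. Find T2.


(k-1)/k = 0.2857
(P2/P1)^exp = 1.7800
T2 = 313.3980 * 1.7800 = 557.8474 K

557.8474 K


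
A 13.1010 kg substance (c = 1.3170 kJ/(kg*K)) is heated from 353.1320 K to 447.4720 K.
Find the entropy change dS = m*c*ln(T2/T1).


T2/T1 = 1.2672
ln(T2/T1) = 0.2368
dS = 13.1010 * 1.3170 * 0.2368 = 4.0853 kJ/K

4.0853 kJ/K


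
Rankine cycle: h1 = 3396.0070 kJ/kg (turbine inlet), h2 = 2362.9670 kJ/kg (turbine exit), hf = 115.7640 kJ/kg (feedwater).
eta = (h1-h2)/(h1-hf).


W = 1033.0400 kJ/kg
Q_in = 3280.2430 kJ/kg
eta = 0.3149 = 31.4928%

eta = 31.4928%


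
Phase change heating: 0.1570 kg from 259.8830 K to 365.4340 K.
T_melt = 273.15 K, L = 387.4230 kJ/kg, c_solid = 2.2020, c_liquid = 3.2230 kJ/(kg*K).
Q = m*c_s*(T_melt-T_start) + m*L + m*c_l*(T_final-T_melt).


Q1 (sensible, solid) = 0.1570 * 2.2020 * 13.2670 = 4.5866 kJ
Q2 (latent) = 0.1570 * 387.4230 = 60.8254 kJ
Q3 (sensible, liquid) = 0.1570 * 3.2230 * 92.2840 = 46.6967 kJ
Q_total = 112.1087 kJ

112.1087 kJ


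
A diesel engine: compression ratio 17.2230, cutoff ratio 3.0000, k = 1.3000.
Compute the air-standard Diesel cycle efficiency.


r^(k-1) = 2.3487
rc^k = 4.1712
eta = 0.4807 = 48.0706%

48.0706%


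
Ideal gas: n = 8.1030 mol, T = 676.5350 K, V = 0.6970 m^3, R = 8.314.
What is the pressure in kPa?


P = nRT/V = 8.1030 * 8.314 * 676.5350 / 0.6970
= 45577.0413 / 0.6970 = 65390.3031 Pa = 65.3903 kPa

65.3903 kPa


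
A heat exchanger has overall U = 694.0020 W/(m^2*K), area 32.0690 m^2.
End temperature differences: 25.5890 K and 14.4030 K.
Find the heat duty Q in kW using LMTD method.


LMTD = 19.4632 K
Q = 694.0020 * 32.0690 * 19.4632 = 433171.6942 W = 433.1717 kW

433.1717 kW


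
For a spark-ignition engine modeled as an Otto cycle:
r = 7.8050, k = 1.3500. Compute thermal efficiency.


r^(k-1) = 2.0527
eta = 1 - 1/2.0527 = 0.5128 = 51.2842%

51.2842%


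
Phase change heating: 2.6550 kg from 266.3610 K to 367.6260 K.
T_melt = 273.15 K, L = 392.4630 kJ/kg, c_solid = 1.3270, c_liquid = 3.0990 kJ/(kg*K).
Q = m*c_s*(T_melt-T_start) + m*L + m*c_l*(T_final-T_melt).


Q1 (sensible, solid) = 2.6550 * 1.3270 * 6.7890 = 23.9189 kJ
Q2 (latent) = 2.6550 * 392.4630 = 1041.9893 kJ
Q3 (sensible, liquid) = 2.6550 * 3.0990 * 94.4760 = 777.3339 kJ
Q_total = 1843.2421 kJ

1843.2421 kJ


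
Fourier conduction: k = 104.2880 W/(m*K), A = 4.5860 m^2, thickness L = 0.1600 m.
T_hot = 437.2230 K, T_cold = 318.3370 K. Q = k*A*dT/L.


dT = 118.8860 K
Q = 104.2880 * 4.5860 * 118.8860 / 0.1600 = 355368.6576 W

355368.6576 W


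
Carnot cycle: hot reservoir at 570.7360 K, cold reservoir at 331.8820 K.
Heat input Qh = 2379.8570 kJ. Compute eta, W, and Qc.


eta = 1 - 331.8820/570.7360 = 0.4185
W = 0.4185 * 2379.8570 = 995.9743 kJ
Qc = 2379.8570 - 995.9743 = 1383.8827 kJ

eta = 41.8502%, W = 995.9743 kJ, Qc = 1383.8827 kJ


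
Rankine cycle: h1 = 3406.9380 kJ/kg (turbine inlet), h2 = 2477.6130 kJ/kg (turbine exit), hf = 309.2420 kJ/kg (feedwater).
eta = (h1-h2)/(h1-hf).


W = 929.3250 kJ/kg
Q_in = 3097.6960 kJ/kg
eta = 0.3000 = 30.0005%

eta = 30.0005%


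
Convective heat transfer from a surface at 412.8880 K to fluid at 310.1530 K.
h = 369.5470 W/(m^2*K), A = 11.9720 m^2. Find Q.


dT = 102.7350 K
Q = 369.5470 * 11.9720 * 102.7350 = 454521.9010 W

454521.9010 W


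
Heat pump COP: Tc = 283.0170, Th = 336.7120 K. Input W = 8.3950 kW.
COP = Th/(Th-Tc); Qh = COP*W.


COP = 336.7120 / 53.6950 = 6.2708
Qh = 6.2708 * 8.3950 = 52.6436 kW

COP = 6.2708, Qh = 52.6436 kW


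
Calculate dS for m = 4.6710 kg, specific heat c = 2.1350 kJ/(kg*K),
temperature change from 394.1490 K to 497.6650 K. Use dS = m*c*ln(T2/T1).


T2/T1 = 1.2626
ln(T2/T1) = 0.2332
dS = 4.6710 * 2.1350 * 0.2332 = 2.3256 kJ/K

2.3256 kJ/K


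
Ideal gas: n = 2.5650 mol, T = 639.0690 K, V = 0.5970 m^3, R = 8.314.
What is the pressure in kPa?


P = nRT/V = 2.5650 * 8.314 * 639.0690 / 0.5970
= 13628.4084 / 0.5970 = 22828.1548 Pa = 22.8282 kPa

22.8282 kPa


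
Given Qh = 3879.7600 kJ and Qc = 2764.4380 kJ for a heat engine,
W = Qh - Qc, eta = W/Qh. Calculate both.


W = 3879.7600 - 2764.4380 = 1115.3220 kJ
eta = 1115.3220 / 3879.7600 = 0.2875 = 28.7472%

W = 1115.3220 kJ, eta = 28.7472%


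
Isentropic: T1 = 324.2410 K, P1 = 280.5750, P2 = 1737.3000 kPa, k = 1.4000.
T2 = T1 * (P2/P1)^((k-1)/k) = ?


(k-1)/k = 0.2857
(P2/P1)^exp = 1.6836
T2 = 324.2410 * 1.6836 = 545.8884 K

545.8884 K


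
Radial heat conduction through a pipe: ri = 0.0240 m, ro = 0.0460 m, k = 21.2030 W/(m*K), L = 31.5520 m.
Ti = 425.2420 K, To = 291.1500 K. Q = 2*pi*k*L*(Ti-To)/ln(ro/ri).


dT = 134.0920 K
ln(ro/ri) = 0.6506
Q = 2*pi*21.2030*31.5520*134.0920 / 0.6506 = 866365.5693 W

866365.5693 W


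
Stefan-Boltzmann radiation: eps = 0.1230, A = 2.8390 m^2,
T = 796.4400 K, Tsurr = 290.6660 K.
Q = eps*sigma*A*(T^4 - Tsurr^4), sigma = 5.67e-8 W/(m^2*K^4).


T^4 = 4.0236e+11
Tsurr^4 = 7.1380e+09
Q = 0.1230 * 5.67e-8 * 2.8390 * 3.9522e+11 = 7825.1393 W

7825.1393 W


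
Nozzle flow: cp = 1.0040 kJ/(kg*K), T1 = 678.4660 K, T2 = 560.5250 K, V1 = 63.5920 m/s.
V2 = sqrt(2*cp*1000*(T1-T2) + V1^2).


dT = 117.9410 K
2*cp*1000*dT = 236825.5280
V1^2 = 4043.9425
V2 = sqrt(240869.4705) = 490.7845 m/s

490.7845 m/s


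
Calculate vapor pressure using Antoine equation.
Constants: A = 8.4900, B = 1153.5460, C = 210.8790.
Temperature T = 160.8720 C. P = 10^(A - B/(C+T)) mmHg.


C+T = 371.7510
B/(C+T) = 3.1030
log10(P) = 8.4900 - 3.1030 = 5.3870
P = 10^5.3870 = 243777.0850 mmHg

243777.0850 mmHg


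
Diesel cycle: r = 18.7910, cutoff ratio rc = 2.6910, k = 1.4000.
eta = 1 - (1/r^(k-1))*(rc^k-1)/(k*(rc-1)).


r^(k-1) = 3.2328
rc^k = 3.9983
eta = 0.6082 = 60.8232%

60.8232%


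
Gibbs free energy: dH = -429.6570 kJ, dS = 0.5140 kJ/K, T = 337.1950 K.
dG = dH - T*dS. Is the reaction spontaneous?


T*dS = 337.1950 * 0.5140 = 173.3182 kJ
dG = -429.6570 - 173.3182 = -602.9752 kJ (spontaneous)

dG = -602.9752 kJ, spontaneous


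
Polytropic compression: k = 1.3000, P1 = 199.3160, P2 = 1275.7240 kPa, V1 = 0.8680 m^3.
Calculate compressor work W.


(k-1)/k = 0.2308
(P2/P1)^exp = 1.5348
W = 4.3333 * 199.3160 * 0.8680 * (1.5348 - 1) = 400.9303 kJ

400.9303 kJ


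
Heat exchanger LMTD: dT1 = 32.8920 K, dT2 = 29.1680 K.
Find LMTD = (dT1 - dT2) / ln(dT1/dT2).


dT1/dT2 = 1.1277
ln(dT1/dT2) = 0.1202
LMTD = 3.7240 / 0.1202 = 30.9927 K

30.9927 K


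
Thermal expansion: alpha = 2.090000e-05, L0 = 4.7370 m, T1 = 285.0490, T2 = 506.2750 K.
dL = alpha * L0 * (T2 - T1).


dT = 221.2260 K
dL = 2.090000e-05 * 4.7370 * 221.2260 = 0.021902 m
L_final = 4.758902 m

dL = 0.021902 m


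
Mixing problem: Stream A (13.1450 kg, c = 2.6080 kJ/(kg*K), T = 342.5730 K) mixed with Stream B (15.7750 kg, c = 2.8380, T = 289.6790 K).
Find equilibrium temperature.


num = 24712.9119
den = 79.0516
Tf = 312.6174 K

312.6174 K


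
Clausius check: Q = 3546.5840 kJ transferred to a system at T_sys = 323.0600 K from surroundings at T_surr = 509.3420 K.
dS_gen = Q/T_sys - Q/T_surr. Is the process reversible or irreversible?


dS_sys = 3546.5840/323.0600 = 10.9781 kJ/K
dS_surr = -3546.5840/509.3420 = -6.9631 kJ/K
dS_gen = 10.9781 - 6.9631 = 4.0150 kJ/K (irreversible)

dS_gen = 4.0150 kJ/K, irreversible


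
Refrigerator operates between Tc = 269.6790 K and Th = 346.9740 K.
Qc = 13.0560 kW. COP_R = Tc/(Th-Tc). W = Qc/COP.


COP = 269.6790 / 77.2950 = 3.4890
W = 13.0560 / 3.4890 = 3.7421 kW

COP = 3.4890, W = 3.7421 kW


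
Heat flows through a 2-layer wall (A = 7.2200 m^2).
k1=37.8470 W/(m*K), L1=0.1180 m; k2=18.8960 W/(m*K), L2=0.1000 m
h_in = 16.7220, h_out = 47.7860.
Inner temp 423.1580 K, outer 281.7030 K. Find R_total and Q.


R_conv_in = 1/(16.7220*7.2200) = 0.0083
R_1 = 0.1180/(37.8470*7.2200) = 0.0004
R_2 = 0.1000/(18.8960*7.2200) = 0.0007
R_conv_out = 1/(47.7860*7.2200) = 0.0029
R_total = 0.0123 K/W
Q = 141.4550 / 0.0123 = 11457.5684 W

R_total = 0.0123 K/W, Q = 11457.5684 W


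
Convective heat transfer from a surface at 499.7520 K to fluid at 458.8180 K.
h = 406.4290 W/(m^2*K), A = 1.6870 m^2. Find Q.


dT = 40.9340 K
Q = 406.4290 * 1.6870 * 40.9340 = 28066.2220 W

28066.2220 W


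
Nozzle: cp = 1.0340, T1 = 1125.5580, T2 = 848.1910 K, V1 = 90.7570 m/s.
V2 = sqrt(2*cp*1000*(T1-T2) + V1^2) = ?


dT = 277.3670 K
2*cp*1000*dT = 573594.9560
V1^2 = 8236.8330
V2 = sqrt(581831.7890) = 762.7790 m/s

762.7790 m/s


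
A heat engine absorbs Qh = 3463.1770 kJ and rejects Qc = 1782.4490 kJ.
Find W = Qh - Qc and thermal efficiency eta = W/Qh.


W = 3463.1770 - 1782.4490 = 1680.7280 kJ
eta = 1680.7280 / 3463.1770 = 0.4853 = 48.5314%

W = 1680.7280 kJ, eta = 48.5314%


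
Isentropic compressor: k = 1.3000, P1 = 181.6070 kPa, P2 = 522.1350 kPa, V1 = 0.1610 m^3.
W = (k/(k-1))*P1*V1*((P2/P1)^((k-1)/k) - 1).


(k-1)/k = 0.2308
(P2/P1)^exp = 1.2760
W = 4.3333 * 181.6070 * 0.1610 * (1.2760 - 1) = 34.9664 kJ

34.9664 kJ


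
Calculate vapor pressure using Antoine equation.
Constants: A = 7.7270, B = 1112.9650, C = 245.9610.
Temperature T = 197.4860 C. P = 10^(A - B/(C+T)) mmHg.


C+T = 443.4470
B/(C+T) = 2.5098
log10(P) = 7.7270 - 2.5098 = 5.2172
P = 10^5.2172 = 164890.6852 mmHg

164890.6852 mmHg


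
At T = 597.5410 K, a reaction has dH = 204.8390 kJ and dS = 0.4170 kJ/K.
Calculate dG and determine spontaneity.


T*dS = 597.5410 * 0.4170 = 249.1746 kJ
dG = 204.8390 - 249.1746 = -44.3356 kJ (spontaneous)

dG = -44.3356 kJ, spontaneous


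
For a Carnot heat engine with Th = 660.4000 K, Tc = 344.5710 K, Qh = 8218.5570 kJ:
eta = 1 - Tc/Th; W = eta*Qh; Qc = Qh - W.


eta = 1 - 344.5710/660.4000 = 0.4782
W = 0.4782 * 8218.5570 = 3930.4340 kJ
Qc = 8218.5570 - 3930.4340 = 4288.1230 kJ

eta = 47.8239%, W = 3930.4340 kJ, Qc = 4288.1230 kJ


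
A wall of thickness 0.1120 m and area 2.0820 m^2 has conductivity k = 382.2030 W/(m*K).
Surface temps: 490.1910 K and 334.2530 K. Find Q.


dT = 155.9380 K
Q = 382.2030 * 2.0820 * 155.9380 / 0.1120 = 1107920.8972 W

1107920.8972 W


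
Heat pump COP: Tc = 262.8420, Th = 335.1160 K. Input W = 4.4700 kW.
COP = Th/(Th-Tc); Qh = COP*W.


COP = 335.1160 / 72.2740 = 4.6367
Qh = 4.6367 * 4.4700 = 20.7262 kW

COP = 4.6367, Qh = 20.7262 kW


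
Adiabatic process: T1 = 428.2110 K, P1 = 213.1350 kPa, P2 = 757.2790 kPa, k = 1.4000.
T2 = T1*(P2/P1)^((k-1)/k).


(k-1)/k = 0.2857
(P2/P1)^exp = 1.4365
T2 = 428.2110 * 1.4365 = 615.1378 K

615.1378 K


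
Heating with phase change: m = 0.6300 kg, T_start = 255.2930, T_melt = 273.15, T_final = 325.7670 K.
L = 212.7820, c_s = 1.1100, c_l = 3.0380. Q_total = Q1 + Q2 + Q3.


Q1 (sensible, solid) = 0.6300 * 1.1100 * 17.8570 = 12.4874 kJ
Q2 (latent) = 0.6300 * 212.7820 = 134.0527 kJ
Q3 (sensible, liquid) = 0.6300 * 3.0380 * 52.6170 = 100.7058 kJ
Q_total = 247.2458 kJ

247.2458 kJ


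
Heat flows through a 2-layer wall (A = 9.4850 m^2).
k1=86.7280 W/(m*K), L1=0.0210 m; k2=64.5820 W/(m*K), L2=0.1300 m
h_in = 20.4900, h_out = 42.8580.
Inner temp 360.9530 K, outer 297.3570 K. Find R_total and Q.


R_conv_in = 1/(20.4900*9.4850) = 0.0051
R_1 = 0.0210/(86.7280*9.4850) = 2.5528e-05
R_2 = 0.1300/(64.5820*9.4850) = 0.0002
R_conv_out = 1/(42.8580*9.4850) = 0.0025
R_total = 0.0078 K/W
Q = 63.5960 / 0.0078 = 8108.4807 W

R_total = 0.0078 K/W, Q = 8108.4807 W


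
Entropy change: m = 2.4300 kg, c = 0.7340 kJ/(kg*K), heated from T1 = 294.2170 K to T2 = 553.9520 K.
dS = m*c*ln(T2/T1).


T2/T1 = 1.8828
ln(T2/T1) = 0.6328
dS = 2.4300 * 0.7340 * 0.6328 = 1.1286 kJ/K

1.1286 kJ/K


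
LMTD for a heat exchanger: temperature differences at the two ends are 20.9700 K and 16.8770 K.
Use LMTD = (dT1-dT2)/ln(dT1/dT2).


dT1/dT2 = 1.2425
ln(dT1/dT2) = 0.2171
LMTD = 4.0930 / 0.2171 = 18.8495 K

18.8495 K


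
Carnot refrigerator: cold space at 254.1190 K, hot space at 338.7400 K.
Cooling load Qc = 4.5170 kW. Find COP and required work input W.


COP = 254.1190 / 84.6210 = 3.0030
W = 4.5170 / 3.0030 = 1.5041 kW

COP = 3.0030, W = 1.5041 kW


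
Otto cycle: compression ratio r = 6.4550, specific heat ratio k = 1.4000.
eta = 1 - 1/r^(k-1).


r^(k-1) = 2.1084
eta = 1 - 1/2.1084 = 0.5257 = 52.5713%

52.5713%


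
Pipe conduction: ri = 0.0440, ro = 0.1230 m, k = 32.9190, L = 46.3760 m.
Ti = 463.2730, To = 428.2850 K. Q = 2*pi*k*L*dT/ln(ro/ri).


dT = 34.9880 K
ln(ro/ri) = 1.0280
Q = 2*pi*32.9190*46.3760*34.9880 / 1.0280 = 326473.5659 W

326473.5659 W


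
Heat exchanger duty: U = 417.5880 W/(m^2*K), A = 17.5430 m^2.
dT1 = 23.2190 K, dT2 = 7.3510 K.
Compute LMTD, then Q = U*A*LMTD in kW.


LMTD = 13.7966 K
Q = 417.5880 * 17.5430 * 13.7966 = 101070.7330 W = 101.0707 kW

101.0707 kW


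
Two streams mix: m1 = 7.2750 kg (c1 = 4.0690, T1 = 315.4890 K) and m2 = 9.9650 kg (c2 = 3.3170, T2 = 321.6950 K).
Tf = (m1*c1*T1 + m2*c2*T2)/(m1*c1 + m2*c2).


num = 19972.3735
den = 62.6559
Tf = 318.7630 K

318.7630 K


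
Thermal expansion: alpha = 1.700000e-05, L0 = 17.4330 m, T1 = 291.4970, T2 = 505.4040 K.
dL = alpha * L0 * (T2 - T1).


dT = 213.9070 K
dL = 1.700000e-05 * 17.4330 * 213.9070 = 0.063394 m
L_final = 17.496394 m

dL = 0.063394 m


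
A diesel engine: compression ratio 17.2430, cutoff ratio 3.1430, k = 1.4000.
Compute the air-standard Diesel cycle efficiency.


r^(k-1) = 3.1235
rc^k = 4.9692
eta = 0.5765 = 57.6452%

57.6452%


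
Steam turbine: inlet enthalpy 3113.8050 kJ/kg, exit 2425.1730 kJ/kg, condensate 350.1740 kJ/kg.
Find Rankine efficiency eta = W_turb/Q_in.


W = 688.6320 kJ/kg
Q_in = 2763.6310 kJ/kg
eta = 0.2492 = 24.9177%

eta = 24.9177%


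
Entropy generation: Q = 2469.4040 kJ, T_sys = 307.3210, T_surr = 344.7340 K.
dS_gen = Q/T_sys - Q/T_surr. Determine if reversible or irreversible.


dS_sys = 2469.4040/307.3210 = 8.0353 kJ/K
dS_surr = -2469.4040/344.7340 = -7.1632 kJ/K
dS_gen = 8.0353 - 7.1632 = 0.8720 kJ/K (irreversible)

dS_gen = 0.8720 kJ/K, irreversible


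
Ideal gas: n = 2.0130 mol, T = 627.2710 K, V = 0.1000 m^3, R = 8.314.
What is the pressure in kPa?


P = nRT/V = 2.0130 * 8.314 * 627.2710 / 0.1000
= 10498.0589 / 0.1000 = 104980.5889 Pa = 104.9806 kPa

104.9806 kPa


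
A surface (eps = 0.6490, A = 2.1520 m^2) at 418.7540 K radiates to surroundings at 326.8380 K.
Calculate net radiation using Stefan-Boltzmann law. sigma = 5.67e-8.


T^4 = 3.0749e+10
Tsurr^4 = 1.1411e+10
Q = 0.6490 * 5.67e-8 * 2.1520 * 1.9338e+10 = 1531.3890 W

1531.3890 W


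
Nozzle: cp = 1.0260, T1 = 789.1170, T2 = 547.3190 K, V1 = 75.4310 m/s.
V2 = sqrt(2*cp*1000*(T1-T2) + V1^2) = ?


dT = 241.7980 K
2*cp*1000*dT = 496169.4960
V1^2 = 5689.8358
V2 = sqrt(501859.3318) = 708.4203 m/s

708.4203 m/s


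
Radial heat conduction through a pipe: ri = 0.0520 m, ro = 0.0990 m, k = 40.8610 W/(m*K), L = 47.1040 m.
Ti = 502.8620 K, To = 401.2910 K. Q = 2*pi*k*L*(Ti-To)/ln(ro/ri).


dT = 101.5710 K
ln(ro/ri) = 0.6439
Q = 2*pi*40.8610*47.1040*101.5710 / 0.6439 = 1907717.4393 W

1907717.4393 W


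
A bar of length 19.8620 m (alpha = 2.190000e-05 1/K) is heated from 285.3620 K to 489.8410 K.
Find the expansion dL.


dT = 204.4790 K
dL = 2.190000e-05 * 19.8620 * 204.4790 = 0.088944 m
L_final = 19.950944 m

dL = 0.088944 m


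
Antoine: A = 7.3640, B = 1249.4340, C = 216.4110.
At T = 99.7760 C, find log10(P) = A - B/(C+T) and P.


C+T = 316.1870
B/(C+T) = 3.9516
log10(P) = 7.3640 - 3.9516 = 3.4124
P = 10^3.4124 = 2584.8382 mmHg

2584.8382 mmHg


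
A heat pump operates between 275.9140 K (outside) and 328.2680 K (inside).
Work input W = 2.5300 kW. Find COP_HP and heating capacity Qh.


COP = 328.2680 / 52.3540 = 6.2702
Qh = 6.2702 * 2.5300 = 15.8635 kW

COP = 6.2702, Qh = 15.8635 kW


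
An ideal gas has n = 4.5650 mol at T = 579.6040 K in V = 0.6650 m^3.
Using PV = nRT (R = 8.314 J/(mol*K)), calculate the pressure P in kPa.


P = nRT/V = 4.5650 * 8.314 * 579.6040 / 0.6650
= 21997.9482 / 0.6650 = 33079.6214 Pa = 33.0796 kPa

33.0796 kPa


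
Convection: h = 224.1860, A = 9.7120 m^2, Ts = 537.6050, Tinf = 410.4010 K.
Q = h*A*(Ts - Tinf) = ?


dT = 127.2040 K
Q = 224.1860 * 9.7120 * 127.2040 = 276960.5609 W

276960.5609 W


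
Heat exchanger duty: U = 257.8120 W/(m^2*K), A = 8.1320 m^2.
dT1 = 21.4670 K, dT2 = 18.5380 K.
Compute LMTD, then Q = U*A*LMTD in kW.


LMTD = 19.9667 K
Q = 257.8120 * 8.1320 * 19.9667 = 41860.7445 W = 41.8607 kW

41.8607 kW


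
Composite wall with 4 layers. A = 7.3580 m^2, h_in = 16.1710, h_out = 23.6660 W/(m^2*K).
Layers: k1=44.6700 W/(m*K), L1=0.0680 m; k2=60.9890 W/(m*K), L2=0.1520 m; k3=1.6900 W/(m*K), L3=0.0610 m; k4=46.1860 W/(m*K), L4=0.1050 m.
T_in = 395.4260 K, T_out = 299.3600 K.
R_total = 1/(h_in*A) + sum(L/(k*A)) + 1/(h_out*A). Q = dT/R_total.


R_conv_in = 1/(16.1710*7.3580) = 0.0084
R_1 = 0.0680/(44.6700*7.3580) = 0.0002
R_2 = 0.1520/(60.9890*7.3580) = 0.0003
R_3 = 0.0610/(1.6900*7.3580) = 0.0049
R_4 = 0.1050/(46.1860*7.3580) = 0.0003
R_conv_out = 1/(23.6660*7.3580) = 0.0057
R_total = 0.0199 K/W
Q = 96.0660 / 0.0199 = 4825.7160 W

R_total = 0.0199 K/W, Q = 4825.7160 W


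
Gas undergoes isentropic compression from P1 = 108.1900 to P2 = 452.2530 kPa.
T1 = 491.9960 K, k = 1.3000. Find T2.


(k-1)/k = 0.2308
(P2/P1)^exp = 1.3911
T2 = 491.9960 * 1.3911 = 684.4065 K

684.4065 K


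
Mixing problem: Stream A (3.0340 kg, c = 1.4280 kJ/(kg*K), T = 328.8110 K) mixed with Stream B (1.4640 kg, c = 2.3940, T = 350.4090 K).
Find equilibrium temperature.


num = 2652.7098
den = 7.8374
Tf = 338.4695 K

338.4695 K


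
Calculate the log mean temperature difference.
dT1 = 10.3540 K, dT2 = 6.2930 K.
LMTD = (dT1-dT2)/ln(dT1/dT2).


dT1/dT2 = 1.6453
ln(dT1/dT2) = 0.4979
LMTD = 4.0610 / 0.4979 = 8.1557 K

8.1557 K


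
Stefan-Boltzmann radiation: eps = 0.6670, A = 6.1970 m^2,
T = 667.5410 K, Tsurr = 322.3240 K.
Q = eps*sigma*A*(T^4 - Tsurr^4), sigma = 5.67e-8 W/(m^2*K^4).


T^4 = 1.9857e+11
Tsurr^4 = 1.0794e+10
Q = 0.6670 * 5.67e-8 * 6.1970 * 1.8778e+11 = 44007.7526 W

44007.7526 W


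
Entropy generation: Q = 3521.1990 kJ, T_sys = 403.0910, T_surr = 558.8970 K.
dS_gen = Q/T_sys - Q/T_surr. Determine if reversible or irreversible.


dS_sys = 3521.1990/403.0910 = 8.7355 kJ/K
dS_surr = -3521.1990/558.8970 = -6.3003 kJ/K
dS_gen = 8.7355 - 6.3003 = 2.4352 kJ/K (irreversible)

dS_gen = 2.4352 kJ/K, irreversible


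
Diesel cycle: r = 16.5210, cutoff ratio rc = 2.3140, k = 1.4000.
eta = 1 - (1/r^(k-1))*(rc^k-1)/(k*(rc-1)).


r^(k-1) = 3.0705
rc^k = 3.2367
eta = 0.6040 = 60.4015%

60.4015%


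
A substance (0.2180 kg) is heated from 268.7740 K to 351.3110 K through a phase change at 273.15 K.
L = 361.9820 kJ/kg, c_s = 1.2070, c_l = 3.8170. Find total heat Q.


Q1 (sensible, solid) = 0.2180 * 1.2070 * 4.3760 = 1.1514 kJ
Q2 (latent) = 0.2180 * 361.9820 = 78.9121 kJ
Q3 (sensible, liquid) = 0.2180 * 3.8170 * 78.1610 = 65.0382 kJ
Q_total = 145.1018 kJ

145.1018 kJ


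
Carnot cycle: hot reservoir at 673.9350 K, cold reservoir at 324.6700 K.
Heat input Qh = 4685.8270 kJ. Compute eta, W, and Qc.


eta = 1 - 324.6700/673.9350 = 0.5182
W = 0.5182 * 4685.8270 = 2428.4172 kJ
Qc = 4685.8270 - 2428.4172 = 2257.4098 kJ

eta = 51.8247%, W = 2428.4172 kJ, Qc = 2257.4098 kJ


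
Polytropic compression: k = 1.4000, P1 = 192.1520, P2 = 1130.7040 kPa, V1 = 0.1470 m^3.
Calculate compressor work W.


(k-1)/k = 0.2857
(P2/P1)^exp = 1.6593
W = 3.5000 * 192.1520 * 0.1470 * (1.6593 - 1) = 65.1763 kJ

65.1763 kJ


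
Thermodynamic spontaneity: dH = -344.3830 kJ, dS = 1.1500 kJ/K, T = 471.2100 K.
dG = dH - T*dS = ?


T*dS = 471.2100 * 1.1500 = 541.8915 kJ
dG = -344.3830 - 541.8915 = -886.2745 kJ (spontaneous)

dG = -886.2745 kJ, spontaneous


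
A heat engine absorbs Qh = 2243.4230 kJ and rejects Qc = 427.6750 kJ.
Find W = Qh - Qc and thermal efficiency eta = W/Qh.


W = 2243.4230 - 427.6750 = 1815.7480 kJ
eta = 1815.7480 / 2243.4230 = 0.8094 = 80.9365%

W = 1815.7480 kJ, eta = 80.9365%


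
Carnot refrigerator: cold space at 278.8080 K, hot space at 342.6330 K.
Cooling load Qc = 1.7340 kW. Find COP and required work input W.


COP = 278.8080 / 63.8250 = 4.3683
W = 1.7340 / 4.3683 = 0.3969 kW

COP = 4.3683, W = 0.3969 kW


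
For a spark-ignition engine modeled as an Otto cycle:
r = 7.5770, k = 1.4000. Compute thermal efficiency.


r^(k-1) = 2.2480
eta = 1 - 1/2.2480 = 0.5552 = 55.5163%

55.5163%


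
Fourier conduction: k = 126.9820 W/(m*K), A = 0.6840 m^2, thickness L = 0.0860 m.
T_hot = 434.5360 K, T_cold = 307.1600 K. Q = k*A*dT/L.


dT = 127.3760 K
Q = 126.9820 * 0.6840 * 127.3760 / 0.0860 = 128643.3734 W

128643.3734 W


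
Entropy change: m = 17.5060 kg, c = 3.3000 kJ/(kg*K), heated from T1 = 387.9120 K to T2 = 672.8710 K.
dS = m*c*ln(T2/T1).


T2/T1 = 1.7346
ln(T2/T1) = 0.5508
dS = 17.5060 * 3.3000 * 0.5508 = 31.8182 kJ/K

31.8182 kJ/K


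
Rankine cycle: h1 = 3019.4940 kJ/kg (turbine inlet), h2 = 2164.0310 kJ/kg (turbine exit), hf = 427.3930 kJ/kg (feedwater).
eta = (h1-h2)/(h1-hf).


W = 855.4630 kJ/kg
Q_in = 2592.1010 kJ/kg
eta = 0.3300 = 33.0027%

eta = 33.0027%


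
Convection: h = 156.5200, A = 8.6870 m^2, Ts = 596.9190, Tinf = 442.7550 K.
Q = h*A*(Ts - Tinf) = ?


dT = 154.1640 K
Q = 156.5200 * 8.6870 * 154.1640 = 209615.1320 W

209615.1320 W


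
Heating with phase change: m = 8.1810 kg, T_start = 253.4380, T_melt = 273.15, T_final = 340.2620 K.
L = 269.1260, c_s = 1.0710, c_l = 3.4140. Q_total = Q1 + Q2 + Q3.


Q1 (sensible, solid) = 8.1810 * 1.0710 * 19.7120 = 172.7136 kJ
Q2 (latent) = 8.1810 * 269.1260 = 2201.7198 kJ
Q3 (sensible, liquid) = 8.1810 * 3.4140 * 67.1120 = 1874.4337 kJ
Q_total = 4248.8671 kJ

4248.8671 kJ


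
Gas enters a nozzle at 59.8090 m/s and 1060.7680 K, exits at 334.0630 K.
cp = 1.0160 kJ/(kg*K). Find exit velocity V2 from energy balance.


dT = 726.7050 K
2*cp*1000*dT = 1476664.5600
V1^2 = 3577.1165
V2 = sqrt(1480241.6765) = 1216.6518 m/s

1216.6518 m/s


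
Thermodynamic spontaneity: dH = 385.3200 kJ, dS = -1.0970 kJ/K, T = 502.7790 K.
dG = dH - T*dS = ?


T*dS = 502.7790 * -1.0970 = -551.5486 kJ
dG = 385.3200 + 551.5486 = 936.8686 kJ (non-spontaneous)

dG = 936.8686 kJ, non-spontaneous


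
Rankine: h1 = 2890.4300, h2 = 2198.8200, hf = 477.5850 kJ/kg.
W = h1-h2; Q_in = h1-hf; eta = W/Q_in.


W = 691.6100 kJ/kg
Q_in = 2412.8450 kJ/kg
eta = 0.2866 = 28.6637%

eta = 28.6637%


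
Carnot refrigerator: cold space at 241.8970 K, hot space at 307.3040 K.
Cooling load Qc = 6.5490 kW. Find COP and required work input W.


COP = 241.8970 / 65.4070 = 3.6983
W = 6.5490 / 3.6983 = 1.7708 kW

COP = 3.6983, W = 1.7708 kW


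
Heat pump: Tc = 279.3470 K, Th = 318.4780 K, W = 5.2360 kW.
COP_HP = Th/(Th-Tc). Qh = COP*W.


COP = 318.4780 / 39.1310 = 8.1388
Qh = 8.1388 * 5.2360 = 42.6146 kW

COP = 8.1388, Qh = 42.6146 kW


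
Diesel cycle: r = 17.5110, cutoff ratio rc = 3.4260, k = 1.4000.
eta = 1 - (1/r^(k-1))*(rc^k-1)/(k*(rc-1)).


r^(k-1) = 3.1429
rc^k = 5.6066
eta = 0.5684 = 56.8441%

56.8441%


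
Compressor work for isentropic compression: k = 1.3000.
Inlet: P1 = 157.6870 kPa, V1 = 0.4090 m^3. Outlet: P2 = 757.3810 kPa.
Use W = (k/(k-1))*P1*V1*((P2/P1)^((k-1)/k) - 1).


(k-1)/k = 0.2308
(P2/P1)^exp = 1.4364
W = 4.3333 * 157.6870 * 0.4090 * (1.4364 - 1) = 121.9607 kJ

121.9607 kJ


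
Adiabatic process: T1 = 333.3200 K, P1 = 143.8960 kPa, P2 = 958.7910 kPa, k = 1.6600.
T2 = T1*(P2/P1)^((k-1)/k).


(k-1)/k = 0.3976
(P2/P1)^exp = 2.1256
T2 = 333.3200 * 2.1256 = 708.5112 K

708.5112 K


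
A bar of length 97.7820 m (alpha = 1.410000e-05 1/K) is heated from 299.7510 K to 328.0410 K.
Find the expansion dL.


dT = 28.2900 K
dL = 1.410000e-05 * 97.7820 * 28.2900 = 0.039004 m
L_final = 97.821004 m

dL = 0.039004 m


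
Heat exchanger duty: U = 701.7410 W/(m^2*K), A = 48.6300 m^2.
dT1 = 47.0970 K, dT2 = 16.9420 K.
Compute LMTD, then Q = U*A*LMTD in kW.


LMTD = 29.4939 K
Q = 701.7410 * 48.6300 * 29.4939 = 1006500.1722 W = 1006.5002 kW

1006.5002 kW


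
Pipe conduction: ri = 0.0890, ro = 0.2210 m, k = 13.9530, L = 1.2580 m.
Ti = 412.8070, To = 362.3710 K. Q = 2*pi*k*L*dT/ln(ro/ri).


dT = 50.4360 K
ln(ro/ri) = 0.9095
Q = 2*pi*13.9530*1.2580*50.4360 / 0.9095 = 6115.8027 W

6115.8027 W


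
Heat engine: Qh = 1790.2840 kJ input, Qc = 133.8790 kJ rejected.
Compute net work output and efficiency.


W = 1790.2840 - 133.8790 = 1656.4050 kJ
eta = 1656.4050 / 1790.2840 = 0.9252 = 92.5219%

W = 1656.4050 kJ, eta = 92.5219%


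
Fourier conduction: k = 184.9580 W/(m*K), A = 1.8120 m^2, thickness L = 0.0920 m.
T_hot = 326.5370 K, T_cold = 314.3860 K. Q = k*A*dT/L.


dT = 12.1510 K
Q = 184.9580 * 1.8120 * 12.1510 / 0.0920 = 44264.4944 W

44264.4944 W


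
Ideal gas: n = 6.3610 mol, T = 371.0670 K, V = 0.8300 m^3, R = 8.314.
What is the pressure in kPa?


P = nRT/V = 6.3610 * 8.314 * 371.0670 / 0.8300
= 19624.0097 / 0.8300 = 23643.3851 Pa = 23.6434 kPa

23.6434 kPa


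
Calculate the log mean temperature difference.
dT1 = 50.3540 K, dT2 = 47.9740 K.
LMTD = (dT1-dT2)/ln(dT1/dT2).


dT1/dT2 = 1.0496
ln(dT1/dT2) = 0.0484
LMTD = 2.3800 / 0.0484 = 49.1544 K

49.1544 K


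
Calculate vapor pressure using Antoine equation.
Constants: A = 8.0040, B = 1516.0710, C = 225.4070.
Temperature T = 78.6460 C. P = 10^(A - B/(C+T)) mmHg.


C+T = 304.0530
B/(C+T) = 4.9862
log10(P) = 8.0040 - 4.9862 = 3.0178
P = 10^3.0178 = 1041.8223 mmHg

1041.8223 mmHg


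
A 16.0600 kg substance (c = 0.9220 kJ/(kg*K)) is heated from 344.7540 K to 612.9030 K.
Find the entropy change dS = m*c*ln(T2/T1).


T2/T1 = 1.7778
ln(T2/T1) = 0.5754
dS = 16.0600 * 0.9220 * 0.5754 = 8.5198 kJ/K

8.5198 kJ/K


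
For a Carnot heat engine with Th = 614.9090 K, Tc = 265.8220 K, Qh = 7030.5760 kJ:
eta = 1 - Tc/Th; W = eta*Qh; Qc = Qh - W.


eta = 1 - 265.8220/614.9090 = 0.5677
W = 0.5677 * 7030.5760 = 3991.2941 kJ
Qc = 7030.5760 - 3991.2941 = 3039.2819 kJ

eta = 56.7705%, W = 3991.2941 kJ, Qc = 3039.2819 kJ


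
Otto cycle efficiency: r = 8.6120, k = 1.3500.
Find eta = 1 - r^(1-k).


r^(k-1) = 2.1246
eta = 1 - 1/2.1246 = 0.5293 = 52.9333%

52.9333%


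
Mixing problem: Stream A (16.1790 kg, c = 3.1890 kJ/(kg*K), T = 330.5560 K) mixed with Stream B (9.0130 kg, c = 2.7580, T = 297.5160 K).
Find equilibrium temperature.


num = 24450.5902
den = 76.4527
Tf = 319.8134 K

319.8134 K


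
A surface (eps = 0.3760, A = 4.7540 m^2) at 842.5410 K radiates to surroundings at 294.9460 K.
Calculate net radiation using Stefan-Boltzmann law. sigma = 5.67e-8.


T^4 = 5.0392e+11
Tsurr^4 = 7.5678e+09
Q = 0.3760 * 5.67e-8 * 4.7540 * 4.9636e+11 = 50306.3312 W

50306.3312 W


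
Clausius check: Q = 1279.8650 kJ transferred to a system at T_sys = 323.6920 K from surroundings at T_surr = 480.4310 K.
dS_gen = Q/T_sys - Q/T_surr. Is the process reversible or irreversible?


dS_sys = 1279.8650/323.6920 = 3.9540 kJ/K
dS_surr = -1279.8650/480.4310 = -2.6640 kJ/K
dS_gen = 3.9540 - 2.6640 = 1.2900 kJ/K (irreversible)

dS_gen = 1.2900 kJ/K, irreversible
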